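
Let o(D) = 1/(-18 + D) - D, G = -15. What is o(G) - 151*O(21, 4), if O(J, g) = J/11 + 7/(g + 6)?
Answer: -125071/330 ≈ -379.00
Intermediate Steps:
O(J, g) = 7/(6 + g) + J/11 (O(J, g) = J*(1/11) + 7/(6 + g) = J/11 + 7/(6 + g) = 7/(6 + g) + J/11)
o(G) - 151*O(21, 4) = (1 - 1*(-15)² + 18*(-15))/(-18 - 15) - 151*(77 + 6*21 + 21*4)/(11*(6 + 4)) = (1 - 1*225 - 270)/(-33) - 151*(77 + 126 + 84)/(11*10) = -(1 - 225 - 270)/33 - 151*287/(11*10) = -1/33*(-494) - 151*287/110 = 494/33 - 43337/110 = -125071/330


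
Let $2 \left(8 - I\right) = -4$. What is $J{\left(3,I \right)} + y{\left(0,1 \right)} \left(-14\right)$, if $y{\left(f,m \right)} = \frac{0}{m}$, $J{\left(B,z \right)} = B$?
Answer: $3$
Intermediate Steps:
$I = 10$ ($I = 8 - -2 = 8 + 2 = 10$)
$y{\left(f,m \right)} = 0$
$J{\left(3,I \right)} + y{\left(0,1 \right)} \left(-14\right) = 3 + 0 \left(-14\right) = 3 + 0 = 3$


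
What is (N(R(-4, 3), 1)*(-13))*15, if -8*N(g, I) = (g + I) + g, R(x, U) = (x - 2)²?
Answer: 14235/8 ≈ 1779.4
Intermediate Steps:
R(x, U) = (-2 + x)²
N(g, I) = -g/4 - I/8 (N(g, I) = -((g + I) + g)/8 = -((I + g) + g)/8 = -(I + 2*g)/8 = -g/4 - I/8)
(N(R(-4, 3), 1)*(-13))*15 = ((-(-2 - 4)²/4 - ⅛*1)*(-13))*15 = ((-¼*(-6)² - ⅛)*(-13))*15 = ((-¼*36 - ⅛)*(-13))*15 = ((-9 - ⅛)*(-13))*15 = -73/8*(-13)*15 = (949/8)*15 = 14235/8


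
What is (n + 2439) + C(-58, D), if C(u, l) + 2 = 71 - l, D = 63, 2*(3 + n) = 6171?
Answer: 11055/2 ≈ 5527.5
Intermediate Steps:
n = 6165/2 (n = -3 + (½)*6171 = -3 + 6171/2 = 6165/2 ≈ 3082.5)
C(u, l) = 69 - l (C(u, l) = -2 + (71 - l) = 69 - l)
(n + 2439) + C(-58, D) = (6165/2 + 2439) + (69 - 1*63) = 11043/2 + (69 - 63) = 11043/2 + 6 = 11055/2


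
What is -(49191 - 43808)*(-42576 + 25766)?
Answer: 90488230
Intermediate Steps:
-(49191 - 43808)*(-42576 + 25766) = -5383*(-16810) = -1*(-90488230) = 90488230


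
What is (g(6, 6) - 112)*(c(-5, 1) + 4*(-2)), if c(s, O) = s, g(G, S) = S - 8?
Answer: 1482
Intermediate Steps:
g(G, S) = -8 + S
(g(6, 6) - 112)*(c(-5, 1) + 4*(-2)) = ((-8 + 6) - 112)*(-5 + 4*(-2)) = (-2 - 112)*(-5 - 8) = -114*(-13) = 1482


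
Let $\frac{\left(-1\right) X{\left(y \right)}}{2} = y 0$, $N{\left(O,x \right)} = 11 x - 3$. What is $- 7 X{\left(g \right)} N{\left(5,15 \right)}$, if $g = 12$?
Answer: $0$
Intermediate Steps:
$N{\left(O,x \right)} = -3 + 11 x$
$X{\left(y \right)} = 0$ ($X{\left(y \right)} = - 2 y 0 = \left(-2\right) 0 = 0$)
$- 7 X{\left(g \right)} N{\left(5,15 \right)} = \left(-7\right) 0 \left(-3 + 11 \cdot 15\right) = 0 \left(-3 + 165\right) = 0 \cdot 162 = 0$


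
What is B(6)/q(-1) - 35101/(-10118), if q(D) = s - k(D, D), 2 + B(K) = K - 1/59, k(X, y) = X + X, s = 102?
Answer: 108878733/31042024 ≈ 3.5075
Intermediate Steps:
k(X, y) = 2*X
B(K) = -119/59 + K (B(K) = -2 + (K - 1/59) = -2 + (-1/59 + K) = -119/59 + K)
q(D) = 102 - 2*D
B(6)/q(-1) - 35101/(-10118) = (-119/59 + 6)/(102 - 2*(-1)) - 35101/(-10118) = 235/(59*(102 + 2)) - 35101*(-1/10118) = (235/59)/104 + 35101/10118 = (235/59)*(1/104) + 35101/10118 = 235/6136 + 35101/10118 = 108878733/31042024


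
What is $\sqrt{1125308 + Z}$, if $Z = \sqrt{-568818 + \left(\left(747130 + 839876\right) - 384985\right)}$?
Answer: $\sqrt{1125308 + \sqrt{633203}} \approx 1061.2$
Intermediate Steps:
$Z = \sqrt{633203}$ ($Z = \sqrt{-568818 + \left(1587006 - 384985\right)} = \sqrt{-568818 + 1202021} = \sqrt{633203} \approx 795.74$)
$\sqrt{1125308 + Z} = \sqrt{1125308 + \sqrt{633203}}$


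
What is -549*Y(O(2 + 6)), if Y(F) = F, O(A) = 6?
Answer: -3294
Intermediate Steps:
-549*Y(O(2 + 6)) = -549*6 = -3294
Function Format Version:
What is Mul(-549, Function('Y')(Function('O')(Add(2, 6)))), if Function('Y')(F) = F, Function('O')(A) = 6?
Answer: -3294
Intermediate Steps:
Mul(-549, Function('Y')(Function('O')(Add(2, 6)))) = Mul(-549, 6) = -3294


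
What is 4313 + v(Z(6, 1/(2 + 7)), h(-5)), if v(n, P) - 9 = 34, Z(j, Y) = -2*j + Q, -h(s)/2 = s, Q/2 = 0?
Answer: 4356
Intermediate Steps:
Q = 0 (Q = 2*0 = 0)
h(s) = -2*s
Z(j, Y) = -2*j (Z(j, Y) = -2*j + 0 = -2*j)
v(n, P) = 43 (v(n, P) = 9 + 34 = 43)
4313 + v(Z(6, 1/(2 + 7)), h(-5)) = 4313 + 43 = 4356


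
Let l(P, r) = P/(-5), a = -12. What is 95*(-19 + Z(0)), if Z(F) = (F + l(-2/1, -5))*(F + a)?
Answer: -2261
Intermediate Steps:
l(P, r) = -P/5 (l(P, r) = P*(-1/5) = -P/5)
Z(F) = (-12 + F)*(2/5 + F) (Z(F) = (F - (-2)/(5*1))*(F - 12) = (F - (-2)/5)*(-12 + F) = (F - 1/5*(-2))*(-12 + F) = (F + 2/5)*(-12 + F) = (2/5 + F)*(-12 + F) = (-12 + F)*(2/5 + F))
95*(-19 + Z(0)) = 95*(-19 + (-24/5 + 0**2 - 58/5*0)) = 95*(-19 + (-24/5 + 0 + 0)) = 95*(-19 - 24/5) = 95*(-119/5) = -2261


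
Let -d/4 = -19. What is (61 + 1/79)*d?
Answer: 366320/79 ≈ 4637.0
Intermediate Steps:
d = 76 (d = -4*(-19) = 76)
(61 + 1/79)*d = (61 + 1/79)*76 = (4820/79)*76 = 366320/79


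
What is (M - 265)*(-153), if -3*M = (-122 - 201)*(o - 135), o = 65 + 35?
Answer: 617100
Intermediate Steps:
o = 100
M = -11305/3 (M = -(-122 - 201)*(100 - 135)/3 = -(-323)*(-35)/3 = -1/3*11305 = -11305/3 ≈ -3768.3)
(M - 265)*(-153) = (-11305/3 - 265)*(-153) = -12100/3*(-153) = 617100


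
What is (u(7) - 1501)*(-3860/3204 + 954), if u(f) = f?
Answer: -126689374/89 ≈ -1.4235e+6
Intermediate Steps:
(u(7) - 1501)*(-3860/3204 + 954) = (7 - 1501)*(-3860/3204 + 954) = -1494*(-3860*1/3204 + 954) = -1494*(-965/801 + 954) = -1494*763189/801 = -126689374/89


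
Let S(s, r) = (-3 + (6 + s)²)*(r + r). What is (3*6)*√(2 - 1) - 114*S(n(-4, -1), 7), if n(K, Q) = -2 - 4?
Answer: 4806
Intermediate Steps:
n(K, Q) = -6
S(s, r) = 2*r*(-3 + (6 + s)²) (S(s, r) = (-3 + (6 + s)²)*(2*r) = 2*r*(-3 + (6 + s)²))
(3*6)*√(2 - 1) - 114*S(n(-4, -1), 7) = (3*6)*√(2 - 1) - 228*7*(-3 + (6 - 6)²) = 18*√1 - 228*7*(-3 + 0²) = 18*1 - 228*7*(-3 + 0) = 18 - 228*7*(-3) = 18 - 114*(-42) = 18 + 4788 = 4806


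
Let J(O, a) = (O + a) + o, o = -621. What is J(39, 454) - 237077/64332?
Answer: -8471573/64332 ≈ -131.69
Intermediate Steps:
J(O, a) = -621 + O + a (J(O, a) = (O + a) - 621 = -621 + O + a)
J(39, 454) - 237077/64332 = (-621 + 39 + 454) - 237077/64332 = -128 - 237077*1/64332 = -128 - 237077/64332 = -8471573/64332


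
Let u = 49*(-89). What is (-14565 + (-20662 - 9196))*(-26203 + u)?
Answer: 1357744572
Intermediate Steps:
u = -4361
(-14565 + (-20662 - 9196))*(-26203 + u) = (-14565 + (-20662 - 9196))*(-26203 - 4361) = (-14565 - 29858)*(-30564) = -44423*(-30564) = 1357744572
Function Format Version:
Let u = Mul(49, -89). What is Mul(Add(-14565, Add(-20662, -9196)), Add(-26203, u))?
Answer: 1357744572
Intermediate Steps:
u = -4361
Mul(Add(-14565, Add(-20662, -9196)), Add(-26203, u)) = Mul(Add(-14565, Add(-20662, -9196)), Add(-26203, -4361)) = Mul(Add(-14565, -29858), -30564) = Mul(-44423, -30564) = 1357744572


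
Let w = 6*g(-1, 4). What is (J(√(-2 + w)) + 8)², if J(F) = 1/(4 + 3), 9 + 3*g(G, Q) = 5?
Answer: 3249/49 ≈ 66.306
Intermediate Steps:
g(G, Q) = -4/3 (g(G, Q) = -3 + (⅓)*5 = -3 + 5/3 = -4/3)
w = -8 (w = 6*(-4/3) = -8)
J(F) = ⅐ (J(F) = 1/7 = ⅐)
(J(√(-2 + w)) + 8)² = (⅐ + 8)² = (57/7)² = 3249/49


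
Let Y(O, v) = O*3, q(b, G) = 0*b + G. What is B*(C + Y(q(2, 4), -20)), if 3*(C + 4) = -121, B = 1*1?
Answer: -97/3 ≈ -32.333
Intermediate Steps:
q(b, G) = G (q(b, G) = 0 + G = G)
B = 1
Y(O, v) = 3*O
C = -133/3 (C = -4 + (⅓)*(-121) = -4 - 121/3 = -133/3 ≈ -44.333)
B*(C + Y(q(2, 4), -20)) = 1*(-133/3 + 3*4) = 1*(-133/3 + 12) = 1*(-97/3) = -97/3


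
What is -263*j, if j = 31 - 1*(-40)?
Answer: -18673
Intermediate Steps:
j = 71 (j = 31 + 40 = 71)
-263*j = -263*71 = -18673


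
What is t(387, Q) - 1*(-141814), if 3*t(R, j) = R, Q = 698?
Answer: 141943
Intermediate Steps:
t(R, j) = R/3
t(387, Q) - 1*(-141814) = (⅓)*387 - 1*(-141814) = 129 + 141814 = 141943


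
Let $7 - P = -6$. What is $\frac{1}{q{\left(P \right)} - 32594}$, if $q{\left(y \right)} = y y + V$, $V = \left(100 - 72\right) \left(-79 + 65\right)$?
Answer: $- \frac{1}{32817} \approx -3.0472 \cdot 10^{-5}$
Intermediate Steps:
$P = 13$ ($P = 7 - -6 = 7 + 6 = 13$)
$V = -392$ ($V = 28 \left(-14\right) = -392$)
$q{\left(y \right)} = -392 + y^{2}$ ($q{\left(y \right)} = y y - 392 = y^{2} - 392 = -392 + y^{2}$)
$\frac{1}{q{\left(P \right)} - 32594} = \frac{1}{\left(-392 + 13^{2}\right) - 32594} = \frac{1}{\left(-392 + 169\right) - 32594} = \frac{1}{-223 - 32594} = \frac{1}{-32817} = - \frac{1}{32817}$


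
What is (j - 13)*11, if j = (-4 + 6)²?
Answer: -99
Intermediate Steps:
j = 4 (j = 2² = 4)
(j - 13)*11 = (4 - 13)*11 = -9*11 = -99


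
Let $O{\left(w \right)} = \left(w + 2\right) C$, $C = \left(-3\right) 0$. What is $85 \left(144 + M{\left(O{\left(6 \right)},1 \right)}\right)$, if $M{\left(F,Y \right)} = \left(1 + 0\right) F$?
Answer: $12240$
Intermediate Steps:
$C = 0$
$O{\left(w \right)} = 0$ ($O{\left(w \right)} = \left(w + 2\right) 0 = \left(2 + w\right) 0 = 0$)
$M{\left(F,Y \right)} = F$ ($M{\left(F,Y \right)} = 1 F = F$)
$85 \left(144 + M{\left(O{\left(6 \right)},1 \right)}\right) = 85 \left(144 + 0\right) = 85 \cdot 144 = 12240$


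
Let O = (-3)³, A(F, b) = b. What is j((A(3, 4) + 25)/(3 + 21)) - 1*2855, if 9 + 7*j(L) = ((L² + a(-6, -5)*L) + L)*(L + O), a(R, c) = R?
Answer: -274763515/96768 ≈ -2839.4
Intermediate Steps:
O = -27
j(L) = -9/7 + (-27 + L)*(L² - 5*L)/7 (j(L) = -9/7 + (((L² - 6*L) + L)*(L - 27))/7 = -9/7 + ((L² - 5*L)*(-27 + L))/7 = -9/7 + ((-27 + L)*(L² - 5*L))/7 = -9/7 + (-27 + L)*(L² - 5*L)/7)
j((A(3, 4) + 25)/(3 + 21)) - 1*2855 = (-9/7 - 32*(4 + 25)²/(3 + 21)²/7 + ((4 + 25)/(3 + 21))³/7 + 135*((4 + 25)/(3 + 21))/7) - 1*2855 = (-9/7 - 32*(29/24)²/7 + (29/24)³/7 + 135*(29/24)/7) - 2855 = (-9/7 - 32*(29*(1/24))²/7 + (29*(1/24))³/7 + 135*(29*(1/24))/7) - 2855 = (-9/7 - 32*(29/24)²/7 + (29/24)³/7 + (135/7)*(29/24)) - 2855 = (-9/7 - 32/7*841/576 + (⅐)*(24389/13824) + 1305/56) - 2855 = (-9/7 - 841/126 + 24389/96768 + 1305/56) - 2855 = 1509125/96768 - 2855 = -274763515/96768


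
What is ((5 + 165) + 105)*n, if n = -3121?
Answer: -858275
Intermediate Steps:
((5 + 165) + 105)*n = ((5 + 165) + 105)*(-3121) = (170 + 105)*(-3121) = 275*(-3121) = -858275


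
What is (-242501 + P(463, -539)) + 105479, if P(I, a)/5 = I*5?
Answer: -125447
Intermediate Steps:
P(I, a) = 25*I (P(I, a) = 5*(I*5) = 5*(5*I) = 25*I)
(-242501 + P(463, -539)) + 105479 = (-242501 + 25*463) + 105479 = (-242501 + 11575) + 105479 = -230926 + 105479 = -125447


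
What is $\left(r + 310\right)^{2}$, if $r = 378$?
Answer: $473344$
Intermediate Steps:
$\left(r + 310\right)^{2} = \left(378 + 310\right)^{2} = 688^{2} = 473344$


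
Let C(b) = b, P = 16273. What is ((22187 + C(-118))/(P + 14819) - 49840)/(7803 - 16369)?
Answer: 1549603211/266334072 ≈ 5.8183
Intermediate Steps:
((22187 + C(-118))/(P + 14819) - 49840)/(7803 - 16369) = ((22187 - 118)/(16273 + 14819) - 49840)/(7803 - 16369) = (22069/31092 - 49840)/(-8566) = (22069*(1/31092) - 49840)*(-1/8566) = (22069/31092 - 49840)*(-1/8566) = -1549603211/31092*(-1/8566) = 1549603211/266334072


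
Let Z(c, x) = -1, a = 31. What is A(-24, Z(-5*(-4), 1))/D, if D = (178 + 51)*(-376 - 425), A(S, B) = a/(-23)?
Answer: 31/4218867 ≈ 7.3479e-6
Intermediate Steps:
A(S, B) = -31/23 (A(S, B) = 31/(-23) = 31*(-1/23) = -31/23)
D = -183429 (D = 229*(-801) = -183429)
A(-24, Z(-5*(-4), 1))/D = -31/23/(-183429) = -31/23*(-1/183429) = 31/4218867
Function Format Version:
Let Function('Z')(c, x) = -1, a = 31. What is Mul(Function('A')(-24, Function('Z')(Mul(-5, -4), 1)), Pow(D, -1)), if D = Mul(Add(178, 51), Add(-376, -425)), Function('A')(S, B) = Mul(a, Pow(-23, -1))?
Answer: Rational(31, 4218867) ≈ 7.3479e-6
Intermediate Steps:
Function('A')(S, B) = Rational(-31, 23) (Function('A')(S, B) = Mul(31, Pow(-23, -1)) = Mul(31, Rational(-1, 23)) = Rational(-31, 23))
D = -183429 (D = Mul(229, -801) = -183429)
Mul(Function('A')(-24, Function('Z')(Mul(-5, -4), 1)), Pow(D, -1)) = Mul(Rational(-31, 23), Pow(-183429, -1)) = Mul(Rational(-31, 23), Rational(-1, 183429)) = Rational(31, 4218867)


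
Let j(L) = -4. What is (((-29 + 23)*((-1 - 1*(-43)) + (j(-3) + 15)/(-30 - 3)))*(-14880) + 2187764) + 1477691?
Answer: 7385455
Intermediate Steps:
(((-29 + 23)*((-1 - 1*(-43)) + (j(-3) + 15)/(-30 - 3)))*(-14880) + 2187764) + 1477691 = (((-29 + 23)*((-1 - 1*(-43)) + (-4 + 15)/(-30 - 3)))*(-14880) + 2187764) + 1477691 = (-6*((-1 + 43) + 11/(-33))*(-14880) + 2187764) + 1477691 = (-6*(42 + 11*(-1/33))*(-14880) + 2187764) + 1477691 = (-6*(42 - ⅓)*(-14880) + 2187764) + 1477691 = (-6*125/3*(-14880) + 2187764) + 1477691 = (-250*(-14880) + 2187764) + 1477691 = (3720000 + 2187764) + 1477691 = 5907764 + 1477691 = 7385455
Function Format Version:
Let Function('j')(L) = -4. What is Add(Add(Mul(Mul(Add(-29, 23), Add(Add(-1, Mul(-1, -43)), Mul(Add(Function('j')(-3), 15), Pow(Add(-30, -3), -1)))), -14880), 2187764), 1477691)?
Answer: 7385455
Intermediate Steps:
Add(Add(Mul(Mul(Add(-29, 23), Add(Add(-1, Mul(-1, -43)), Mul(Add(Function('j')(-3), 15), Pow(Add(-30, -3), -1)))), -14880), 2187764), 1477691) = Add(Add(Mul(Mul(Add(-29, 23), Add(Add(-1, Mul(-1, -43)), Mul(Add(-4, 15), Pow(Add(-30, -3), -1)))), -14880), 2187764), 1477691) = Add(Add(Mul(Mul(-6, Add(Add(-1, 43), Mul(11, Pow(-33, -1)))), -14880), 2187764), 1477691) = Add(Add(Mul(Mul(-6, Add(42, Mul(11, Rational(-1, 33)))), -14880), 2187764), 1477691) = Add(Add(Mul(Mul(-6, Add(42, Rational(-1, 3))), -14880), 2187764), 1477691) = Add(Add(Mul(Mul(-6, Rational(125, 3)), -14880), 2187764), 1477691) = Add(Add(Mul(-250, -14880), 2187764), 1477691) = Add(Add(3720000, 2187764), 1477691) = Add(5907764, 1477691) = 7385455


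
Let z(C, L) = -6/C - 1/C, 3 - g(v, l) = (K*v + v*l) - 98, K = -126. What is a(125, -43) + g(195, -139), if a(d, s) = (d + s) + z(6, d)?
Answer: 311141/6 ≈ 51857.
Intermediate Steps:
g(v, l) = 101 + 126*v - l*v (g(v, l) = 3 - ((-126*v + v*l) - 98) = 3 - ((-126*v + l*v) - 98) = 3 - (-98 - 126*v + l*v) = 3 + (98 + 126*v - l*v) = 101 + 126*v - l*v)
z(C, L) = -7/C
a(d, s) = -7/6 + d + s (a(d, s) = (d + s) - 7/6 = -7/6 + d + s)
a(125, -43) + g(195, -139) = (-7/6 + 125 - 43) + (101 + 126*195 - 1*(-139)*195) = 485/6 + (101 + 24570 + 27105) = 485/6 + 51776 = 311141/6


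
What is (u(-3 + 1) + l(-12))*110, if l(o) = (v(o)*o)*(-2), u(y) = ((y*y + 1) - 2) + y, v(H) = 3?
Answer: 8030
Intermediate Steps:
u(y) = -1 + y + y**2 (u(y) = ((y**2 + 1) - 2) + y = ((1 + y**2) - 2) + y = (-1 + y**2) + y = -1 + y + y**2)
l(o) = -6*o (l(o) = (3*o)*(-2) = -6*o)
(u(-3 + 1) + l(-12))*110 = ((-1 + (-3 + 1) + (-3 + 1)**2) - 6*(-12))*110 = ((-1 - 2 + (-2)**2) + 72)*110 = ((-1 - 2 + 4) + 72)*110 = (1 + 72)*110 = 73*110 = 8030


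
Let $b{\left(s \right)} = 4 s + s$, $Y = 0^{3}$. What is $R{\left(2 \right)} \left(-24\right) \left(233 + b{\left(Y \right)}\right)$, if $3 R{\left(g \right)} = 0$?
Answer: $0$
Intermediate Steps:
$R{\left(g \right)} = 0$ ($R{\left(g \right)} = \frac{1}{3} \cdot 0 = 0$)
$Y = 0$
$b{\left(s \right)} = 5 s$
$R{\left(2 \right)} \left(-24\right) \left(233 + b{\left(Y \right)}\right) = 0 \left(-24\right) \left(233 + 5 \cdot 0\right) = 0 \left(233 + 0\right) = 0 \cdot 233 = 0$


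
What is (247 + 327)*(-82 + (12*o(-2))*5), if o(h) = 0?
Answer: -47068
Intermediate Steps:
(247 + 327)*(-82 + (12*o(-2))*5) = (247 + 327)*(-82 + (12*0)*5) = 574*(-82 + 0*5) = 574*(-82 + 0) = 574*(-82) = -47068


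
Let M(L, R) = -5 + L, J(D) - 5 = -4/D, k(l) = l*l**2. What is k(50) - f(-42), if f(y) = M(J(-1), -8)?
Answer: 124996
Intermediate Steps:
k(l) = l**3
J(D) = 5 - 4/D
f(y) = 4 (f(y) = -5 + (5 - 4/(-1)) = -5 + (5 - 4*(-1)) = -5 + (5 + 4) = -5 + 9 = 4)
k(50) - f(-42) = 50**3 - 1*4 = 125000 - 4 = 124996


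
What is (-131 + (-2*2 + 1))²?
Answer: 17956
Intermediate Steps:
(-131 + (-2*2 + 1))² = (-131 + (-4 + 1))² = (-131 - 3)² = (-134)² = 17956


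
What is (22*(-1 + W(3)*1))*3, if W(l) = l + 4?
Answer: 396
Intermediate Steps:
W(l) = 4 + l
(22*(-1 + W(3)*1))*3 = (22*(-1 + (4 + 3)*1))*3 = (22*(-1 + 7*1))*3 = (22*(-1 + 7))*3 = (22*6)*3 = 132*3 = 396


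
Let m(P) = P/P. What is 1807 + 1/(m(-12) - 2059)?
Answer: 3718805/2058 ≈ 1807.0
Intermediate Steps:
m(P) = 1
1807 + 1/(m(-12) - 2059) = 1807 + 1/(1 - 2059) = 1807 + 1/(-2058) = 1807 - 1/2058 = 3718805/2058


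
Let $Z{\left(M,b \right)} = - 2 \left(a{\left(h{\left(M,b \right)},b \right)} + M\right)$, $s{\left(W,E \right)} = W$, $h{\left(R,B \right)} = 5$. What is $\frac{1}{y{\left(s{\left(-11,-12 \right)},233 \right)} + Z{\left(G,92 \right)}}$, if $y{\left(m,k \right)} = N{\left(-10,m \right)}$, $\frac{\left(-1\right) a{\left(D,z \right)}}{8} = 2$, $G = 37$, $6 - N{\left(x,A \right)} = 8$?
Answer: $- \frac{1}{44} \approx -0.022727$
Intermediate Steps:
$N{\left(x,A \right)} = -2$ ($N{\left(x,A \right)} = 6 - 8 = -2$)
$a{\left(D,z \right)} = -16$ ($a{\left(D,z \right)} = \left(-8\right) 2 = -16$)
$y{\left(m,k \right)} = -2$
$Z{\left(M,b \right)} = 32 - 2 M$ ($Z{\left(M,b \right)} = - 2 \left(-16 + M\right) = 32 - 2 M$)
$\frac{1}{y{\left(s{\left(-11,-12 \right)},233 \right)} + Z{\left(G,92 \right)}} = \frac{1}{-2 + \left(32 - 74\right)} = \frac{1}{-2 - 42} = \frac{1}{-44} = - \frac{1}{44}$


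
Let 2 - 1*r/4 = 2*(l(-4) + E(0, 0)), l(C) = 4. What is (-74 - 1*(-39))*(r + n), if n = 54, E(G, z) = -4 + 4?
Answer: -1050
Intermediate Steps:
E(G, z) = 0
r = -24 (r = 8 - 8*(4 + 0) = 8 - 8*4 = 8 - 4*8 = 8 - 32 = -24)
(-74 - 1*(-39))*(r + n) = (-74 - 1*(-39))*(-24 + 54) = (-74 + 39)*30 = -35*30 = -1050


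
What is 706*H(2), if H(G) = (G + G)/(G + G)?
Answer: 706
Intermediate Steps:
H(G) = 1 (H(G) = (2*G)/((2*G)) = (2*G)*(1/(2*G)) = 1)
706*H(2) = 706*1 = 706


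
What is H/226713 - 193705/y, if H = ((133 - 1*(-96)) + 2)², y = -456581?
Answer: 22759686802/34504282751 ≈ 0.65962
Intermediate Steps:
H = 53361 (H = ((133 + 96) + 2)² = (229 + 2)² = 231² = 53361)
H/226713 - 193705/y = 53361/226713 - 193705/(-456581) = 53361*(1/226713) - 193705*(-1/456581) = 17787/75571 + 193705/456581 = 22759686802/34504282751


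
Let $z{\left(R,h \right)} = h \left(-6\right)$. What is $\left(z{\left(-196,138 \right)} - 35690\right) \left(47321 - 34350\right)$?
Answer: $-473674978$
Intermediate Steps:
$z{\left(R,h \right)} = - 6 h$
$\left(z{\left(-196,138 \right)} - 35690\right) \left(47321 - 34350\right) = \left(\left(-6\right) 138 - 35690\right) \left(47321 - 34350\right) = \left(-828 - 35690\right) 12971 = \left(-36518\right) 12971 = -473674978$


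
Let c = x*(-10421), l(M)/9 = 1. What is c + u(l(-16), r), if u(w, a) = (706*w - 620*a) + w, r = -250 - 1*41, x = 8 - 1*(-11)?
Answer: -11216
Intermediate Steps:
l(M) = 9 (l(M) = 9*1 = 9)
x = 19 (x = 8 + 11 = 19)
r = -291 (r = -250 - 41 = -291)
u(w, a) = -620*a + 707*w (u(w, a) = (-620*a + 706*w) + w = -620*a + 707*w)
c = -197999 (c = 19*(-10421) = -197999)
c + u(l(-16), r) = -197999 + (-620*(-291) + 707*9) = -197999 + (180420 + 6363) = -197999 + 186783 = -11216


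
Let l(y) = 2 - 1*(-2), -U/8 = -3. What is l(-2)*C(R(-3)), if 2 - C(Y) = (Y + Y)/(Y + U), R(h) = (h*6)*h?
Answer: 32/13 ≈ 2.4615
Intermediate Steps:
U = 24 (U = -8*(-3) = 24)
R(h) = 6*h² (R(h) = (6*h)*h = 6*h²)
C(Y) = 2 - 2*Y/(24 + Y) (C(Y) = 2 - (Y + Y)/(Y + 24) = 2 - 2*Y/(24 + Y))
l(y) = 4 (l(y) = 2 + 2 = 4)
l(-2)*C(R(-3)) = 4*(48/(24 + 6*(-3)²)) = 4*(48/(24 + 6*9)) = 4*(48/(24 + 54)) = 4*(48/78) = 4*(48*(1/78)) = 4*(8/13) = 32/13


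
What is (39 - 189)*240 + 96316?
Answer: 60316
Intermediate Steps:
(39 - 189)*240 + 96316 = -150*240 + 96316 = -36000 + 96316 = 60316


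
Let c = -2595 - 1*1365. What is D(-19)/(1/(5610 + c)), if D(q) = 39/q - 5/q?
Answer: -56100/19 ≈ -2952.6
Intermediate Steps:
D(q) = 34/q
c = -3960 (c = -2595 - 1365 = -3960)
D(-19)/(1/(5610 + c)) = (34/(-19))/(1/(5610 - 3960)) = (34*(-1/19))/(1/1650) = -34/(19*1/1650) = -34/19*1650 = -56100/19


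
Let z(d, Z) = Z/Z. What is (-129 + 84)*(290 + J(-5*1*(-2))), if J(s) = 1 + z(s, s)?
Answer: -13140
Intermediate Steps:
z(d, Z) = 1
J(s) = 2 (J(s) = 1 + 1 = 2)
(-129 + 84)*(290 + J(-5*1*(-2))) = (-129 + 84)*(290 + 2) = -45*292 = -13140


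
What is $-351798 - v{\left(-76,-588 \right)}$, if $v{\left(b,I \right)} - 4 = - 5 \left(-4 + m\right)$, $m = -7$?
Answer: $-351857$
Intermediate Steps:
$v{\left(b,I \right)} = 59$ ($v{\left(b,I \right)} = 4 - 5 \left(-4 - 7\right) = 4 - -55 = 4 + 55 = 59$)
$-351798 - v{\left(-76,-588 \right)} = -351798 - 59 = -351857$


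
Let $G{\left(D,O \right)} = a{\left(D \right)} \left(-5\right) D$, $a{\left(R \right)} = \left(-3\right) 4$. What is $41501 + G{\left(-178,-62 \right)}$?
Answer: $30821$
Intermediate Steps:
$a{\left(R \right)} = -12$
$G{\left(D,O \right)} = 60 D$ ($G{\left(D,O \right)} = \left(-12\right) \left(-5\right) D = 60 D$)
$41501 + G{\left(-178,-62 \right)} = 41501 + 60 \left(-178\right) = 41501 - 10680 = 30821$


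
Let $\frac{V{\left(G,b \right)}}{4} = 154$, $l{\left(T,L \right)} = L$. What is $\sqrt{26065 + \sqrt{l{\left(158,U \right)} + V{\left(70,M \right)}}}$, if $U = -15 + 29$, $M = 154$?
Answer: $\sqrt{26065 + 3 \sqrt{70}} \approx 161.52$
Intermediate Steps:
$U = 14$
$V{\left(G,b \right)} = 616$ ($V{\left(G,b \right)} = 4 \cdot 154 = 616$)
$\sqrt{26065 + \sqrt{l{\left(158,U \right)} + V{\left(70,M \right)}}} = \sqrt{26065 + \sqrt{14 + 616}} = \sqrt{26065 + \sqrt{630}} = \sqrt{26065 + 3 \sqrt{70}}$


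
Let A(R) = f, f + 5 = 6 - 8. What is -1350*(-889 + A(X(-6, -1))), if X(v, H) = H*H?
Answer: 1209600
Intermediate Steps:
f = -7 (f = -5 + (6 - 8) = -5 - 2 = -7)
X(v, H) = H**2
A(R) = -7
-1350*(-889 + A(X(-6, -1))) = -1350*(-889 - 7) = -1350*(-896) = 1209600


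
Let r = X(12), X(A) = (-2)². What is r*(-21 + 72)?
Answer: 204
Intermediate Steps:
X(A) = 4
r = 4
r*(-21 + 72) = 4*(-21 + 72) = 4*51 = 204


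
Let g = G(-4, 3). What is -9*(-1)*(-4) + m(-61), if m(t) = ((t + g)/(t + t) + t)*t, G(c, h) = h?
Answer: 3656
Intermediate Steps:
g = 3
m(t) = t*(t + (3 + t)/(2*t)) (m(t) = ((t + 3)/(t + t) + t)*t = ((3 + t)/((2*t)) + t)*t = ((3 + t)*(1/(2*t)) + t)*t = ((3 + t)/(2*t) + t)*t = (t + (3 + t)/(2*t))*t = t*(t + (3 + t)/(2*t)))
-9*(-1)*(-4) + m(-61) = -9*(-1)*(-4) + (3/2 + (-61)**2 + (1/2)*(-61)) = 9*(-4) + (3/2 + 3721 - 61/2) = -36 + 3692 = 3656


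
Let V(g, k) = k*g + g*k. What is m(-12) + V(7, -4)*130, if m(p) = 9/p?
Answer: -29123/4 ≈ -7280.8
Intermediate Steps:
V(g, k) = 2*g*k (V(g, k) = g*k + g*k = 2*g*k)
m(-12) + V(7, -4)*130 = 9/(-12) + (2*7*(-4))*130 = 9*(-1/12) - 56*130 = -3/4 - 7280 = -29123/4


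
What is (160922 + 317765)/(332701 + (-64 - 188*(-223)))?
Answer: 43517/34051 ≈ 1.2780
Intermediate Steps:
(160922 + 317765)/(332701 + (-64 - 188*(-223))) = 478687/(332701 + (-64 + 41924)) = 478687/(332701 + 41860) = 478687/374561 = 478687*(1/374561) = 43517/34051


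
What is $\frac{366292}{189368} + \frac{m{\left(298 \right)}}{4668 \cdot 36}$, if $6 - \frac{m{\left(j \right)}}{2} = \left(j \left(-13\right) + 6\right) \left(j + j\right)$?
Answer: $\frac{29208362995}{994466052} \approx 29.371$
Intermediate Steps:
$m{\left(j \right)} = 12 - 4 j \left(6 - 13 j\right)$ ($m{\left(j \right)} = 12 - 2 \left(j \left(-13\right) + 6\right) \left(j + j\right) = 12 - 2 \left(- 13 j + 6\right) 2 j = 12 - 2 \left(6 - 13 j\right) 2 j = 12 - 2 \cdot 2 j \left(6 - 13 j\right) = 12 - 4 j \left(6 - 13 j\right)$)
$\frac{366292}{189368} + \frac{m{\left(298 \right)}}{4668 \cdot 36} = \frac{366292}{189368} + \frac{12 - 7152 + 52 \cdot 298^{2}}{4668 \cdot 36} = 366292 \cdot \frac{1}{189368} + \frac{12 - 7152 + 52 \cdot 88804}{168048} = \frac{91573}{47342} + \left(12 - 7152 + 4617808\right) \frac{1}{168048} = \frac{91573}{47342} + 4610668 \cdot \frac{1}{168048} = \frac{91573}{47342} + \frac{1152667}{42012} = \frac{29208362995}{994466052}$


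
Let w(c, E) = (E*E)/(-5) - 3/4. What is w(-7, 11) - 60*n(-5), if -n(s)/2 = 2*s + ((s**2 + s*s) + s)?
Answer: 83501/20 ≈ 4175.0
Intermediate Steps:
n(s) = -6*s - 4*s**2 (n(s) = -2*(2*s + ((s**2 + s*s) + s)) = -2*(2*s + ((s**2 + s**2) + s)) = -2*(2*s + (2*s**2 + s)) = -2*(2*s + (s + 2*s**2)) = -2*(2*s**2 + 3*s) = -6*s - 4*s**2)
w(c, E) = -3/4 - E**2/5 (w(c, E) = E**2*(-1/5) - 3*1/4 = -E**2/5 - 3/4 = -3/4 - E**2/5)
w(-7, 11) - 60*n(-5) = (-3/4 - 1/5*11**2) - (-120)*(-5)*(3 + 2*(-5)) = (-3/4 - 1/5*121) - (-120)*(-5)*(3 - 10) = (-3/4 - 121/5) - (-120)*(-5)*(-7) = -499/20 - 60*(-70) = -499/20 + 4200 = 83501/20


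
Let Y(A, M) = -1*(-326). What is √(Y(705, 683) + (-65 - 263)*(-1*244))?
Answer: √80358 ≈ 283.47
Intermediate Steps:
Y(A, M) = 326
√(Y(705, 683) + (-65 - 263)*(-1*244)) = √(326 + (-65 - 263)*(-1*244)) = √(326 - 328*(-244)) = √(326 + 80032) = √80358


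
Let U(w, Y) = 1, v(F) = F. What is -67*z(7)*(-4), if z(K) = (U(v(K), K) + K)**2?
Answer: 17152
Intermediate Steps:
z(K) = (1 + K)**2
-67*z(7)*(-4) = -67*(1 + 7)**2*(-4) = -67*8**2*(-4) = -67*64*(-4) = -4288*(-4) = 17152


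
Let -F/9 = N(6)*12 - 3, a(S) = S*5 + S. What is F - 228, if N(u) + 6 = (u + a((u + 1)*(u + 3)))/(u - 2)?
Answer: -9921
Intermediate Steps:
a(S) = 6*S (a(S) = 5*S + S = 6*S)
N(u) = -6 + (u + 6*(1 + u)*(3 + u))/(-2 + u) (N(u) = -6 + (u + 6*((u + 1)*(u + 3)))/(u - 2) = -6 + (u + 6*((1 + u)*(3 + u)))/(-2 + u) = -6 + (u + 6*(1 + u)*(3 + u))/(-2 + u))
F = -9693 (F = -9*(((30 + 6*6**2 + 19*6)/(-2 + 6))*12 - 3) = -9*(((30 + 6*36 + 114)/4)*12 - 3) = -9*(((30 + 216 + 114)/4)*12 - 3) = -9*(((1/4)*360)*12 - 3) = -9*(90*12 - 3) = -9*(1080 - 3) = -9*1077 = -9693)
F - 228 = -9693 - 228 = -9921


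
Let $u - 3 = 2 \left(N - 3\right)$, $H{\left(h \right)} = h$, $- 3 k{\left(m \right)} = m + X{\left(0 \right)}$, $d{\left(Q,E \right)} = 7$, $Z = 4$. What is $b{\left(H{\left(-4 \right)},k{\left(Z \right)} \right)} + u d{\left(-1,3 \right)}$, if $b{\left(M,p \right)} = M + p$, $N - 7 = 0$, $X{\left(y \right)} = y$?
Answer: $\frac{215}{3} \approx 71.667$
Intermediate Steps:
$N = 7$ ($N = 7 + 0 = 7$)
$k{\left(m \right)} = - \frac{m}{3}$ ($k{\left(m \right)} = - \frac{m + 0}{3} = - \frac{m}{3}$)
$u = 11$ ($u = 3 + 2 \left(7 - 3\right) = 3 + 2 \cdot 4 = 3 + 8 = 11$)
$b{\left(H{\left(-4 \right)},k{\left(Z \right)} \right)} + u d{\left(-1,3 \right)} = \left(-4 - \frac{4}{3}\right) + 11 \cdot 7 = \left(-4 - \frac{4}{3}\right) + 77 = - \frac{16}{3} + 77 = \frac{215}{3}$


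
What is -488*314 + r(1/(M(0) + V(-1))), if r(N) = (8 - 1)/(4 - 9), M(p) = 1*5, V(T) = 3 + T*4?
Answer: -766167/5 ≈ -1.5323e+5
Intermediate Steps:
V(T) = 3 + 4*T
M(p) = 5
r(N) = -7/5 (r(N) = 7/(-5) = 7*(-1/5) = -7/5)
-488*314 + r(1/(M(0) + V(-1))) = -488*314 - 7/5 = -153232 - 7/5 = -766167/5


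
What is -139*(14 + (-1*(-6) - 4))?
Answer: -2224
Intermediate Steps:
-139*(14 + (-1*(-6) - 4)) = -139*(14 + (6 - 4)) = -139*(14 + 2) = -139*16 = -2224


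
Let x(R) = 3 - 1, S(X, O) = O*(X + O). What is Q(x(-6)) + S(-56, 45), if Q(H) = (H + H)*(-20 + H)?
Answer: -567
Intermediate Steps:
S(X, O) = O*(O + X)
x(R) = 2
Q(H) = 2*H*(-20 + H) (Q(H) = (2*H)*(-20 + H) = 2*H*(-20 + H))
Q(x(-6)) + S(-56, 45) = 2*2*(-20 + 2) + 45*(45 - 56) = 2*2*(-18) + 45*(-11) = -72 - 495 = -567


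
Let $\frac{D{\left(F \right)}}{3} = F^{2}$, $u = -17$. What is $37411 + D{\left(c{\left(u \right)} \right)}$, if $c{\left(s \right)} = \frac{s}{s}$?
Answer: $37414$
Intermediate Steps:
$c{\left(s \right)} = 1$
$D{\left(F \right)} = 3 F^{2}$
$37411 + D{\left(c{\left(u \right)} \right)} = 37411 + 3 \cdot 1^{2} = 37411 + 3 \cdot 1 = 37411 + 3 = 37414$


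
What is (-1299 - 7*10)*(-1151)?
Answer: 1575719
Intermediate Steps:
(-1299 - 7*10)*(-1151) = (-1299 - 70)*(-1151) = -1369*(-1151) = 1575719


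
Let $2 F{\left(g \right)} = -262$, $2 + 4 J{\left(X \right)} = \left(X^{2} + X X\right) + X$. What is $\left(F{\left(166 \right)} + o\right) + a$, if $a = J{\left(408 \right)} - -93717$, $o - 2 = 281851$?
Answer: $\frac{917545}{2} \approx 4.5877 \cdot 10^{5}$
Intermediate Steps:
$o = 281853$ ($o = 2 + 281851 = 281853$)
$J{\left(X \right)} = - \frac{1}{2} + \frac{X^{2}}{2} + \frac{X}{4}$ ($J{\left(X \right)} = - \frac{1}{2} + \frac{\left(X^{2} + X X\right) + X}{4} = - \frac{1}{2} + \frac{\left(X^{2} + X^{2}\right) + X}{4} = - \frac{1}{2} + \frac{2 X^{2} + X}{4} = - \frac{1}{2} + \frac{X + 2 X^{2}}{4} = - \frac{1}{2} + \left(\frac{X^{2}}{2} + \frac{X}{4}\right) = - \frac{1}{2} + \frac{X^{2}}{2} + \frac{X}{4}$)
$F{\left(g \right)} = -131$ ($F{\left(g \right)} = \frac{1}{2} \left(-262\right) = -131$)
$a = \frac{354101}{2}$ ($a = \left(- \frac{1}{2} + \frac{408^{2}}{2} + \frac{1}{4} \cdot 408\right) - -93717 = \left(- \frac{1}{2} + \frac{1}{2} \cdot 166464 + 102\right) + 93717 = \left(- \frac{1}{2} + 83232 + 102\right) + 93717 = \frac{166667}{2} + 93717 = \frac{354101}{2} \approx 1.7705 \cdot 10^{5}$)
$\left(F{\left(166 \right)} + o\right) + a = \left(-131 + 281853\right) + \frac{354101}{2} = 281722 + \frac{354101}{2} = \frac{917545}{2}$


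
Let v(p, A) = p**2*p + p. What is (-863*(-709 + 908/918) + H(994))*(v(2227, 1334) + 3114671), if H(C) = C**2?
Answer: 8108821859890590175/459 ≈ 1.7666e+16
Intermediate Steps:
v(p, A) = p + p**3 (v(p, A) = p**3 + p = p + p**3)
(-863*(-709 + 908/918) + H(994))*(v(2227, 1334) + 3114671) = (-863*(-709 + 908/918) + 994**2)*((2227 + 2227**3) + 3114671) = (-863*(-709 + 908*(1/918)) + 988036)*((2227 + 11044871083) + 3114671) = (-863*(-709 + 454/459) + 988036)*(11044873310 + 3114671) = (-863*(-324977/459) + 988036)*11047987981 = (280455151/459 + 988036)*11047987981 = (733963675/459)*11047987981 = 8108821859890590175/459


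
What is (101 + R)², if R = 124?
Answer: 50625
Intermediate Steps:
(101 + R)² = (101 + 124)² = 225² = 50625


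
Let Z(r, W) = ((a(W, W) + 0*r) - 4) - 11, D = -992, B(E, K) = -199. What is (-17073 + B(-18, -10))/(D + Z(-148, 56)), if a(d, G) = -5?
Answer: 4318/253 ≈ 17.067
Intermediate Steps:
Z(r, W) = -20 (Z(r, W) = ((-5 + 0*r) - 4) - 11 = ((-5 + 0) - 4) - 11 = (-5 - 4) - 11 = -9 - 11 = -20)
(-17073 + B(-18, -10))/(D + Z(-148, 56)) = (-17073 - 199)/(-992 - 20) = -17272/(-1012) = -17272*(-1/1012) = 4318/253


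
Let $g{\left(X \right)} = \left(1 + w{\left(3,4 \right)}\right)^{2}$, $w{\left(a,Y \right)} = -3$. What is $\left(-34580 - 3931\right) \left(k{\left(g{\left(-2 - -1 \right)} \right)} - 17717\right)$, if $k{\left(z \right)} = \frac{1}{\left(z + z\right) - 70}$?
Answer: $\frac{42302600505}{62} \approx 6.823 \cdot 10^{8}$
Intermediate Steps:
$g{\left(X \right)} = 4$ ($g{\left(X \right)} = \left(1 - 3\right)^{2} = \left(-2\right)^{2} = 4$)
$k{\left(z \right)} = \frac{1}{-70 + 2 z}$ ($k{\left(z \right)} = \frac{1}{2 z - 70} = \frac{1}{-70 + 2 z}$)
$\left(-34580 - 3931\right) \left(k{\left(g{\left(-2 - -1 \right)} \right)} - 17717\right) = \left(-34580 - 3931\right) \left(\frac{1}{2 \left(-35 + 4\right)} - 17717\right) = - 38511 \left(\frac{1}{2 \left(-31\right)} - 17717\right) = - 38511 \left(\frac{1}{2} \left(- \frac{1}{31}\right) - 17717\right) = - 38511 \left(- \frac{1}{62} - 17717\right) = \left(-38511\right) \left(- \frac{1098455}{62}\right) = \frac{42302600505}{62}$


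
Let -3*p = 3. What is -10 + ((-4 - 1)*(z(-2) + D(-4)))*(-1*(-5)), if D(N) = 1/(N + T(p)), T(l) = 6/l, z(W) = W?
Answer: 85/2 ≈ 42.500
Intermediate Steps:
p = -1 (p = -⅓*3 = -1)
D(N) = 1/(-6 + N) (D(N) = 1/(N + 6/(-1)) = 1/(N + 6*(-1)) = 1/(N - 6) = 1/(-6 + N))
-10 + ((-4 - 1)*(z(-2) + D(-4)))*(-1*(-5)) = -10 + ((-4 - 1)*(-2 + 1/(-6 - 4)))*(-1*(-5)) = -10 - 5*(-2 + 1/(-10))*5 = -10 - 5*(-2 - ⅒)*5 = -10 - 5*(-21/10)*5 = -10 + (21/2)*5 = -10 + 105/2 = 85/2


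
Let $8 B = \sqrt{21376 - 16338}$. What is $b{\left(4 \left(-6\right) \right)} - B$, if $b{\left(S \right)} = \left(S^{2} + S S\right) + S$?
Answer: $1128 - \frac{\sqrt{5038}}{8} \approx 1119.1$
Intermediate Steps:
$b{\left(S \right)} = S + 2 S^{2}$ ($b{\left(S \right)} = \left(S^{2} + S^{2}\right) + S = 2 S^{2} + S = S + 2 S^{2}$)
$B = \frac{\sqrt{5038}}{8}$ ($B = \frac{\sqrt{21376 - 16338}}{8} = \frac{\sqrt{5038}}{8} \approx 8.8724$)
$b{\left(4 \left(-6\right) \right)} - B = 4 \left(-6\right) \left(1 + 2 \cdot 4 \left(-6\right)\right) - \frac{\sqrt{5038}}{8} = - 24 \left(1 + 2 \left(-24\right)\right) - \frac{\sqrt{5038}}{8} = - 24 \left(1 - 48\right) - \frac{\sqrt{5038}}{8} = \left(-24\right) \left(-47\right) - \frac{\sqrt{5038}}{8} = 1128 - \frac{\sqrt{5038}}{8}$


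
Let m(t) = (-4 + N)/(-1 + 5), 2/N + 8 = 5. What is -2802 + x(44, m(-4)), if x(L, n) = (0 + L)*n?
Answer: -8560/3 ≈ -2853.3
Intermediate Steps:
N = -⅔ (N = 2/(-8 + 5) = 2/(-3) = 2*(-⅓) = -⅔ ≈ -0.66667)
m(t) = -7/6 (m(t) = (-4 - ⅔)/(-1 + 5) = -14/3/4 = -14/3*¼ = -7/6)
x(L, n) = L*n
-2802 + x(44, m(-4)) = -2802 + 44*(-7/6) = -2802 - 154/3 = -8560/3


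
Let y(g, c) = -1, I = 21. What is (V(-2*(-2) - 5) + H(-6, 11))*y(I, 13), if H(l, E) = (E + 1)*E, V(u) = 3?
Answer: -135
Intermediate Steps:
H(l, E) = E*(1 + E) (H(l, E) = (1 + E)*E = E*(1 + E))
(V(-2*(-2) - 5) + H(-6, 11))*y(I, 13) = (3 + 11*(1 + 11))*(-1) = (3 + 11*12)*(-1) = (3 + 132)*(-1) = 135*(-1) = -135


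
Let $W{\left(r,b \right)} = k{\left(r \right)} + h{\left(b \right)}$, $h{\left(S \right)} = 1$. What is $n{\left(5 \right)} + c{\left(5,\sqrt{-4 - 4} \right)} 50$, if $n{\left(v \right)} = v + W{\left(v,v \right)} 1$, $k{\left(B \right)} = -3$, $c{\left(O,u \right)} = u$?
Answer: $3 + 100 i \sqrt{2} \approx 3.0 + 141.42 i$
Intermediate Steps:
$W{\left(r,b \right)} = -2$ ($W{\left(r,b \right)} = -3 + 1 = -2$)
$n{\left(v \right)} = -2 + v$ ($n{\left(v \right)} = v - 2 = -2 + v$)
$n{\left(5 \right)} + c{\left(5,\sqrt{-4 - 4} \right)} 50 = \left(-2 + 5\right) + \sqrt{-4 - 4} \cdot 50 = 3 + \sqrt{-8} \cdot 50 = 3 + 2 i \sqrt{2} \cdot 50 = 3 + 100 i \sqrt{2}$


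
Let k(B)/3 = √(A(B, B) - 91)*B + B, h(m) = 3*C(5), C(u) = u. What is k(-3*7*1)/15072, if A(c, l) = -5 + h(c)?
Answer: -21/5024 - 189*I/5024 ≈ -0.0041799 - 0.037619*I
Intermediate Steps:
h(m) = 15 (h(m) = 3*5 = 15)
A(c, l) = 10 (A(c, l) = -5 + 15 = 10)
k(B) = 3*B + 27*I*B (k(B) = 3*(√(10 - 91)*B + B) = 3*(√(-81)*B + B) = 3*((9*I)*B + B) = 3*(9*I*B + B) = 3*(B + 9*I*B) = 3*B + 27*I*B)
k(-3*7*1)/15072 = ((-3*7*1)*(3 + 27*I))/15072 = ((-21*1)*(3 + 27*I))*(1/15072) = -21*(3 + 27*I)*(1/15072) = (-63 - 567*I)*(1/15072) = -21/5024 - 189*I/5024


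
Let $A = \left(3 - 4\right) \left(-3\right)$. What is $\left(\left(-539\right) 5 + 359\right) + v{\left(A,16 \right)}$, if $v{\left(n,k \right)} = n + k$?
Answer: $-2317$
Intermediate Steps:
$A = 3$ ($A = \left(-1\right) \left(-3\right) = 3$)
$v{\left(n,k \right)} = k + n$
$\left(\left(-539\right) 5 + 359\right) + v{\left(A,16 \right)} = \left(\left(-539\right) 5 + 359\right) + \left(16 + 3\right) = \left(-2695 + 359\right) + 19 = -2336 + 19 = -2317$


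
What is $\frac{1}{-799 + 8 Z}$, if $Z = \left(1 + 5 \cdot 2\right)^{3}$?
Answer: $\frac{1}{9849} \approx 0.00010153$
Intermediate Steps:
$Z = 1331$ ($Z = \left(1 + 10\right)^{3} = 11^{3} = 1331$)
$\frac{1}{-799 + 8 Z} = \frac{1}{-799 + 8 \cdot 1331} = \frac{1}{-799 + 10648} = \frac{1}{9849}$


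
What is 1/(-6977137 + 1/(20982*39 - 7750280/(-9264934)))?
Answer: -3790742356306/26448528751645143455 ≈ -1.4333e-7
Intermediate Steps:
1/(-6977137 + 1/(20982*39 - 7750280/(-9264934))) = 1/(-6977137 + 1/(818298 - 7750280*(-1/9264934))) = 1/(-6977137 + 1/(818298 + 3875140/4632467)) = 1/(-6977137 + 1/(3790742356306/4632467)) = 1/(-6977137 + 4632467/3790742356306) = 1/(-26448528751645143455/3790742356306) = -3790742356306/26448528751645143455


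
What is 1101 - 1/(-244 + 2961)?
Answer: 2991416/2717 ≈ 1101.0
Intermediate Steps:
1101 - 1/(-244 + 2961) = 1101 - 1/2717 = 2991416/2717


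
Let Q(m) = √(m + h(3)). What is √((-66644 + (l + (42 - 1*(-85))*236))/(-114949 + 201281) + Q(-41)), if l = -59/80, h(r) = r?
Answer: √(-24794665 + 58369600*I*√38)/7640 ≈ 1.6962 + 1.8171*I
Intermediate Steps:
l = -59/80 (l = -59*1/80 = -59/80 ≈ -0.73750)
Q(m) = √(3 + m) (Q(m) = √(m + 3) = √(3 + m))
√((-66644 + (l + (42 - 1*(-85))*236))/(-114949 + 201281) + Q(-41)) = √((-66644 + (-59/80 + (42 - 1*(-85))*236))/(-114949 + 201281) + √(3 - 41)) = √((-66644 + (-59/80 + (42 + 85)*236))/86332 + √(-38)) = √((-66644 + (-59/80 + 127*236))*(1/86332) + I*√38) = √((-66644 + (-59/80 + 29972))*(1/86332) + I*√38) = √((-66644 + 2397701/80)*(1/86332) + I*√38) = √(-2933819/80*1/86332 + I*√38) = √(-25963/61120 + I*√38)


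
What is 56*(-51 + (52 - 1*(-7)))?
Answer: 448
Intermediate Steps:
56*(-51 + (52 - 1*(-7))) = 56*(-51 + (52 + 7)) = 56*(-51 + 59) = 56*8 = 448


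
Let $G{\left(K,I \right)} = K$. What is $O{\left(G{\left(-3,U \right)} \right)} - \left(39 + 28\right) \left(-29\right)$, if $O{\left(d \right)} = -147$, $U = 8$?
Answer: $1796$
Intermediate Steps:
$O{\left(G{\left(-3,U \right)} \right)} - \left(39 + 28\right) \left(-29\right) = -147 - \left(39 + 28\right) \left(-29\right) = -147 - 67 \left(-29\right) = -147 - -1943 = -147 + 1943 = 1796$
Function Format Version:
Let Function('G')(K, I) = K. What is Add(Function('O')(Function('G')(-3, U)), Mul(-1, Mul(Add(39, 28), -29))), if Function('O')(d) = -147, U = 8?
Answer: 1796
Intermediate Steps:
Add(Function('O')(Function('G')(-3, U)), Mul(-1, Mul(Add(39, 28), -29))) = Add(-147, Mul(-1, Mul(Add(39, 28), -29))) = Add(-147, Mul(-1, Mul(67, -29))) = Add(-147, Mul(-1, -1943)) = Add(-147, 1943) = 1796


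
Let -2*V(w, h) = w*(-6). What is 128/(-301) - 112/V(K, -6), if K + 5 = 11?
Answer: -18008/2709 ≈ -6.6475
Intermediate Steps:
K = 6 (K = -5 + 11 = 6)
V(w, h) = 3*w (V(w, h) = -w*(-6)/2 = -(-3)*w = 3*w)
128/(-301) - 112/V(K, -6) = 128/(-301) - 112/(3*6) = 128*(-1/301) - 112/18 = -128/301 - 112*1/18 = -128/301 - 56/9 = -18008/2709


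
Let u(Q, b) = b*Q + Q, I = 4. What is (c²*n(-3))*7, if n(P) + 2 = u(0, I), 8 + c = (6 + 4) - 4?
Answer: -56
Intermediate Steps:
c = -2 (c = -8 + ((6 + 4) - 4) = -8 + (10 - 4) = -8 + 6 = -2)
u(Q, b) = Q + Q*b (u(Q, b) = Q*b + Q = Q + Q*b)
n(P) = -2 (n(P) = -2 + 0*(1 + 4) = -2 + 0*5 = -2 + 0 = -2)
(c²*n(-3))*7 = ((-2)²*(-2))*7 = (4*(-2))*7 = -8*7 = -56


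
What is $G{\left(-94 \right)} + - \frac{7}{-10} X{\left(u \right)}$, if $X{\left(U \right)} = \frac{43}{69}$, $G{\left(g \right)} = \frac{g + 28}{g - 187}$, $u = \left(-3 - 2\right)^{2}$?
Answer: $\frac{130121}{193890} \approx 0.67111$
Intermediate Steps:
$u = 25$ ($u = \left(-5\right)^{2} = 25$)
$G{\left(g \right)} = \frac{28 + g}{-187 + g}$
$X{\left(U \right)} = \frac{43}{69}$ ($X{\left(U \right)} = 43 \cdot \frac{1}{69} = \frac{43}{69}$)
$G{\left(-94 \right)} + - \frac{7}{-10} X{\left(u \right)} = \frac{28 - 94}{-187 - 94} + - \frac{7}{-10} \cdot \frac{43}{69} = \frac{1}{-281} \left(-66\right) + \left(-7\right) \left(- \frac{1}{10}\right) \frac{43}{69} = \left(- \frac{1}{281}\right) \left(-66\right) + \frac{7}{10} \cdot \frac{43}{69} = \frac{66}{281} + \frac{301}{690} = \frac{130121}{193890}$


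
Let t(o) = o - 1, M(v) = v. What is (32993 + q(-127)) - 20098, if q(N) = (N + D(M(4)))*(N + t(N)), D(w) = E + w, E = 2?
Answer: 43750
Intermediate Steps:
t(o) = -1 + o
D(w) = 2 + w
q(N) = (-1 + 2*N)*(6 + N) (q(N) = (N + (2 + 4))*(N + (-1 + N)) = (N + 6)*(-1 + 2*N) = (6 + N)*(-1 + 2*N) = (-1 + 2*N)*(6 + N))
(32993 + q(-127)) - 20098 = (32993 + (-6 + 2*(-127)**2 + 11*(-127))) - 20098 = (32993 + (-6 + 2*16129 - 1397)) - 20098 = (32993 + (-6 + 32258 - 1397)) - 20098 = (32993 + 30855) - 20098 = 63848 - 20098 = 43750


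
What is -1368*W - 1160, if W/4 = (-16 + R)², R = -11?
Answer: -3990248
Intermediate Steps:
W = 2916 (W = 4*(-16 - 11)² = 4*(-27)² = 4*729 = 2916)
-1368*W - 1160 = -1368*2916 - 1160 = -3989088 - 1160 = -3990248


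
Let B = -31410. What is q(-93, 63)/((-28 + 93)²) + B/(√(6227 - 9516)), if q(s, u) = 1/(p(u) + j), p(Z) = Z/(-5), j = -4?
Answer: -1/70135 + 31410*I*√3289/3289 ≈ -1.4258e-5 + 547.69*I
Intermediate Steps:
p(Z) = -Z/5 (p(Z) = Z*(-⅕) = -Z/5)
q(s, u) = 1/(-4 - u/5) (q(s, u) = 1/(-u/5 - 4) = 1/(-4 - u/5))
q(-93, 63)/((-28 + 93)²) + B/(√(6227 - 9516)) = (-5/(20 + 63))/((-28 + 93)²) - 31410/√(6227 - 9516) = (-5/83)/(65²) - 31410*(-I*√3289/3289) = -5*1/83/4225 - 31410*(-I*√3289/3289) = -5/83*1/4225 - (-31410)*I*√3289/3289 = -1/70135 + 31410*I*√3289/3289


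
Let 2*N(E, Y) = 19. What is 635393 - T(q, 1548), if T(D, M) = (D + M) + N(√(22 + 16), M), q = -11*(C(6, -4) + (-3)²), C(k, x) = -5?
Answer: 1267759/2 ≈ 6.3388e+5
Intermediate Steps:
q = -44 (q = -11*(-5 + (-3)²) = -11*(-5 + 9) = -11*4 = -44)
N(E, Y) = 19/2 (N(E, Y) = (½)*19 = 19/2)
T(D, M) = 19/2 + D + M (T(D, M) = (D + M) + 19/2 = 19/2 + D + M)
635393 - T(q, 1548) = 635393 - (19/2 - 44 + 1548) = 635393 - 1*3027/2 = 635393 - 3027/2 = 1267759/2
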